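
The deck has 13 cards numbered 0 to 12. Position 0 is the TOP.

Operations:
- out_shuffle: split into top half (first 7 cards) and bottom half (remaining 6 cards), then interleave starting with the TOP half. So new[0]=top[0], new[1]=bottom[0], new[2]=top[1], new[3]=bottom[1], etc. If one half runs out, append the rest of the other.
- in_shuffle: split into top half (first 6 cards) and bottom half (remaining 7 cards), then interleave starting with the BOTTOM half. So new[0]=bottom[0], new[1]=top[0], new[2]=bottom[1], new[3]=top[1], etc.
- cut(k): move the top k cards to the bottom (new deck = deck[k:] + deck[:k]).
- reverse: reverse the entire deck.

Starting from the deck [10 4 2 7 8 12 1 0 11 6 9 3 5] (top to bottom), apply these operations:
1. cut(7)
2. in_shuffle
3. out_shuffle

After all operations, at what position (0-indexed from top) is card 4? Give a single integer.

After op 1 (cut(7)): [0 11 6 9 3 5 10 4 2 7 8 12 1]
After op 2 (in_shuffle): [10 0 4 11 2 6 7 9 8 3 12 5 1]
After op 3 (out_shuffle): [10 9 0 8 4 3 11 12 2 5 6 1 7]
Card 4 is at position 4.

Answer: 4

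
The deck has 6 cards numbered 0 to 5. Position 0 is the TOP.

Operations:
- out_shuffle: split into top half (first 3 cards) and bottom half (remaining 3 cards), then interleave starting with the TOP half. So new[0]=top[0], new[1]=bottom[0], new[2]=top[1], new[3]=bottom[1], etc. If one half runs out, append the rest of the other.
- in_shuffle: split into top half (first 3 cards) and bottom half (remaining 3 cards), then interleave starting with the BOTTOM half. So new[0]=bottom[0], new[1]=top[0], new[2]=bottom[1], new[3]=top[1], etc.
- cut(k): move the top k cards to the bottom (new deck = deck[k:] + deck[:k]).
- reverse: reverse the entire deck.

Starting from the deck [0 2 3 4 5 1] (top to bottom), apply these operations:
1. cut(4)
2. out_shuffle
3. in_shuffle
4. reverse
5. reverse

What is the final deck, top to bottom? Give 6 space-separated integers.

Answer: 3 5 0 2 4 1

Derivation:
After op 1 (cut(4)): [5 1 0 2 3 4]
After op 2 (out_shuffle): [5 2 1 3 0 4]
After op 3 (in_shuffle): [3 5 0 2 4 1]
After op 4 (reverse): [1 4 2 0 5 3]
After op 5 (reverse): [3 5 0 2 4 1]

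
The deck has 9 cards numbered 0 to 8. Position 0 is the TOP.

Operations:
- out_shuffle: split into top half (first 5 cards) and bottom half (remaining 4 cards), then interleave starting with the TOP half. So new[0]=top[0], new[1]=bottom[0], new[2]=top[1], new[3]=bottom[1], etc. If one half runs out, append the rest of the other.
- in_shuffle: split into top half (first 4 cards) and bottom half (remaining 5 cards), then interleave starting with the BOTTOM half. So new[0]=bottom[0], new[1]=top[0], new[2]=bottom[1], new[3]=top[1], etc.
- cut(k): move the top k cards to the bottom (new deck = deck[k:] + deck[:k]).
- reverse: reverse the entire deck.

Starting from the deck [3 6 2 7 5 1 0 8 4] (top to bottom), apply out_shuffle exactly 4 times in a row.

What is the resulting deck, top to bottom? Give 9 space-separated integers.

After op 1 (out_shuffle): [3 1 6 0 2 8 7 4 5]
After op 2 (out_shuffle): [3 8 1 7 6 4 0 5 2]
After op 3 (out_shuffle): [3 4 8 0 1 5 7 2 6]
After op 4 (out_shuffle): [3 5 4 7 8 2 0 6 1]

Answer: 3 5 4 7 8 2 0 6 1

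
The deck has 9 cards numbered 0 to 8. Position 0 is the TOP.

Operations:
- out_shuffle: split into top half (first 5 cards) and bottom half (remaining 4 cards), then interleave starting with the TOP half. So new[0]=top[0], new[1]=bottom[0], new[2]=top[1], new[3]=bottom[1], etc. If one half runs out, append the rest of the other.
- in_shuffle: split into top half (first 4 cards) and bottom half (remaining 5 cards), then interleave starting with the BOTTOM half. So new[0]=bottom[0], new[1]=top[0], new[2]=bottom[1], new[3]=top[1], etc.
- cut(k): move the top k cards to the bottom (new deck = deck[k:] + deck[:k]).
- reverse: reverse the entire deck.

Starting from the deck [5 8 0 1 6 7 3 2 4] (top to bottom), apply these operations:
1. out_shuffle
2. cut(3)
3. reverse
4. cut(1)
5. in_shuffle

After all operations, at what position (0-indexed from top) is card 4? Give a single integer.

After op 1 (out_shuffle): [5 7 8 3 0 2 1 4 6]
After op 2 (cut(3)): [3 0 2 1 4 6 5 7 8]
After op 3 (reverse): [8 7 5 6 4 1 2 0 3]
After op 4 (cut(1)): [7 5 6 4 1 2 0 3 8]
After op 5 (in_shuffle): [1 7 2 5 0 6 3 4 8]
Card 4 is at position 7.

Answer: 7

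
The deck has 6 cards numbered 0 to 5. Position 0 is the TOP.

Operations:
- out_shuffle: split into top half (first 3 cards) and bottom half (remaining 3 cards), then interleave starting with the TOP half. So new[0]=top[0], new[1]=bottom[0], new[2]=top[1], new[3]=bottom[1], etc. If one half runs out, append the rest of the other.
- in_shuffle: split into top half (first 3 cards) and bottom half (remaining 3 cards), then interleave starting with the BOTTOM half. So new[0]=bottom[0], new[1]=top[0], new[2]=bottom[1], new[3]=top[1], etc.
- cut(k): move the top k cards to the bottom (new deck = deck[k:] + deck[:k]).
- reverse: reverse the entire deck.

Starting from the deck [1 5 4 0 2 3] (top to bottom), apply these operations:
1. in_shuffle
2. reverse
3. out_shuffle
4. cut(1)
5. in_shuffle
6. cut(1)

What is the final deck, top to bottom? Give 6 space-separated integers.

Answer: 2 0 3 4 1 5

Derivation:
After op 1 (in_shuffle): [0 1 2 5 3 4]
After op 2 (reverse): [4 3 5 2 1 0]
After op 3 (out_shuffle): [4 2 3 1 5 0]
After op 4 (cut(1)): [2 3 1 5 0 4]
After op 5 (in_shuffle): [5 2 0 3 4 1]
After op 6 (cut(1)): [2 0 3 4 1 5]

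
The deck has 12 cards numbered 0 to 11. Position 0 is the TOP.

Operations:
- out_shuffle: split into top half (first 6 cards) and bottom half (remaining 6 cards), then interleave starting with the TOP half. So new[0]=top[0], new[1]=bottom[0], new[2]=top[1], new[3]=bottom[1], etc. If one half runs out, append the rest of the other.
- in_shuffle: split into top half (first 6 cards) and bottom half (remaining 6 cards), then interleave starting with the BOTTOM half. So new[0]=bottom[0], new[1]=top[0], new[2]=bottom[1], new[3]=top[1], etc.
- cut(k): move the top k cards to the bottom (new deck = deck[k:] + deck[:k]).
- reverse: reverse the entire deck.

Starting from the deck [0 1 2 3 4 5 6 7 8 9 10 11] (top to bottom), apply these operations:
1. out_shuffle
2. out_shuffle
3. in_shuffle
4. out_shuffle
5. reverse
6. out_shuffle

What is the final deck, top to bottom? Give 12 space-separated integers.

After op 1 (out_shuffle): [0 6 1 7 2 8 3 9 4 10 5 11]
After op 2 (out_shuffle): [0 3 6 9 1 4 7 10 2 5 8 11]
After op 3 (in_shuffle): [7 0 10 3 2 6 5 9 8 1 11 4]
After op 4 (out_shuffle): [7 5 0 9 10 8 3 1 2 11 6 4]
After op 5 (reverse): [4 6 11 2 1 3 8 10 9 0 5 7]
After op 6 (out_shuffle): [4 8 6 10 11 9 2 0 1 5 3 7]

Answer: 4 8 6 10 11 9 2 0 1 5 3 7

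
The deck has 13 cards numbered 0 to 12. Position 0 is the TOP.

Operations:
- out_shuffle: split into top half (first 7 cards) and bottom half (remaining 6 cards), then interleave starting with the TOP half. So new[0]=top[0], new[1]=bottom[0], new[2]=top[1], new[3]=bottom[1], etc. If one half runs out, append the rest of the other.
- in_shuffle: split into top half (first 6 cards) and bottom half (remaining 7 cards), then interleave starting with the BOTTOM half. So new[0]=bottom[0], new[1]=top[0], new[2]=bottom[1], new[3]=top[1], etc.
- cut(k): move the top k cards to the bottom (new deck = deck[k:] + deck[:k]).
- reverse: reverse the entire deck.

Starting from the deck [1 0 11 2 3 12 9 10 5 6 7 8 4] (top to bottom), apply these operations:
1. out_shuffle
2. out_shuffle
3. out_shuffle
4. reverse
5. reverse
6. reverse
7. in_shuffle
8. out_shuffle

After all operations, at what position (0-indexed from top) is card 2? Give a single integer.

Answer: 6

Derivation:
After op 1 (out_shuffle): [1 10 0 5 11 6 2 7 3 8 12 4 9]
After op 2 (out_shuffle): [1 7 10 3 0 8 5 12 11 4 6 9 2]
After op 3 (out_shuffle): [1 12 7 11 10 4 3 6 0 9 8 2 5]
After op 4 (reverse): [5 2 8 9 0 6 3 4 10 11 7 12 1]
After op 5 (reverse): [1 12 7 11 10 4 3 6 0 9 8 2 5]
After op 6 (reverse): [5 2 8 9 0 6 3 4 10 11 7 12 1]
After op 7 (in_shuffle): [3 5 4 2 10 8 11 9 7 0 12 6 1]
After op 8 (out_shuffle): [3 9 5 7 4 0 2 12 10 6 8 1 11]
Card 2 is at position 6.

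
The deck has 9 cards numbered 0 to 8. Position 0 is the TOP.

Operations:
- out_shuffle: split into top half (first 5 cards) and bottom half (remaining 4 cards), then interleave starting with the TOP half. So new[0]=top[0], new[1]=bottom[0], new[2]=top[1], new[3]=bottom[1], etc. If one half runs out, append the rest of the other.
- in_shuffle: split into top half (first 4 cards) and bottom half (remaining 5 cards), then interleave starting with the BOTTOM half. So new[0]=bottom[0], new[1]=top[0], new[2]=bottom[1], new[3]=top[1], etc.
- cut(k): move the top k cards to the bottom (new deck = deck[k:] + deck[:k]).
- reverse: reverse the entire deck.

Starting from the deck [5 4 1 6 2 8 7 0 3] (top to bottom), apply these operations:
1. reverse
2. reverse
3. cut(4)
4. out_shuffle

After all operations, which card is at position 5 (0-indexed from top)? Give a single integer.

After op 1 (reverse): [3 0 7 8 2 6 1 4 5]
After op 2 (reverse): [5 4 1 6 2 8 7 0 3]
After op 3 (cut(4)): [2 8 7 0 3 5 4 1 6]
After op 4 (out_shuffle): [2 5 8 4 7 1 0 6 3]
Position 5: card 1.

Answer: 1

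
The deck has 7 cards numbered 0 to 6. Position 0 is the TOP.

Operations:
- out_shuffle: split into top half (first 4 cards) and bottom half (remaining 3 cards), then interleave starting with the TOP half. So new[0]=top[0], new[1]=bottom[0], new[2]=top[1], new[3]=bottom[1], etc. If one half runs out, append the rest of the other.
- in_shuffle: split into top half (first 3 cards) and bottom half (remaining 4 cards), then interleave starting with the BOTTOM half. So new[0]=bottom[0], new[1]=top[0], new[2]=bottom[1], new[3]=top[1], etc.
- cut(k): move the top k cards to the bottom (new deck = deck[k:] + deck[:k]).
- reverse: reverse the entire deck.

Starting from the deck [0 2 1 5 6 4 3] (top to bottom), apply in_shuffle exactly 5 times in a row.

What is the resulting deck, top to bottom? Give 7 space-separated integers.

Answer: 2 5 4 0 1 6 3

Derivation:
After op 1 (in_shuffle): [5 0 6 2 4 1 3]
After op 2 (in_shuffle): [2 5 4 0 1 6 3]
After op 3 (in_shuffle): [0 2 1 5 6 4 3]
After op 4 (in_shuffle): [5 0 6 2 4 1 3]
After op 5 (in_shuffle): [2 5 4 0 1 6 3]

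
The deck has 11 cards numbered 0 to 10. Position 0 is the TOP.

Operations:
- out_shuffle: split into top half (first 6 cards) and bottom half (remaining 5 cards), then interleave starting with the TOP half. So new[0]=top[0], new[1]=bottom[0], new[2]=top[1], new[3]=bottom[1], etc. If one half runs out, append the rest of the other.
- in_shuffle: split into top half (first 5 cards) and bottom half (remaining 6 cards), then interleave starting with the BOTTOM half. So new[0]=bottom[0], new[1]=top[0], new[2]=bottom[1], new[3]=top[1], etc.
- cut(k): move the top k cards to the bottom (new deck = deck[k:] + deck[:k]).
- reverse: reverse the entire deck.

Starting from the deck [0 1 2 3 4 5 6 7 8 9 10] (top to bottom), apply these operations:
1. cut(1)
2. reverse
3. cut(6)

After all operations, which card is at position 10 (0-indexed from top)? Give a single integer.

After op 1 (cut(1)): [1 2 3 4 5 6 7 8 9 10 0]
After op 2 (reverse): [0 10 9 8 7 6 5 4 3 2 1]
After op 3 (cut(6)): [5 4 3 2 1 0 10 9 8 7 6]
Position 10: card 6.

Answer: 6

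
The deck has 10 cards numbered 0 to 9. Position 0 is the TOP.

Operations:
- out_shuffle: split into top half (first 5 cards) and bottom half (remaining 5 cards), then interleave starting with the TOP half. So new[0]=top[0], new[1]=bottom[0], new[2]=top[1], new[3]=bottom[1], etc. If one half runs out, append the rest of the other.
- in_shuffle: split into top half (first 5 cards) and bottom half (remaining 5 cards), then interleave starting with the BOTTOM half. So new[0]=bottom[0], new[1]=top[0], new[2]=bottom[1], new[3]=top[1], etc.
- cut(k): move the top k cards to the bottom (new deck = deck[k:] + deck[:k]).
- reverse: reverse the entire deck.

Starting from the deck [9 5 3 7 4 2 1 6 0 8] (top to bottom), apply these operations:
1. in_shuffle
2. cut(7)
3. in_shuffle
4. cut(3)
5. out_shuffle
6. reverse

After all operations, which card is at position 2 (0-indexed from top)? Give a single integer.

Answer: 7

Derivation:
After op 1 (in_shuffle): [2 9 1 5 6 3 0 7 8 4]
After op 2 (cut(7)): [7 8 4 2 9 1 5 6 3 0]
After op 3 (in_shuffle): [1 7 5 8 6 4 3 2 0 9]
After op 4 (cut(3)): [8 6 4 3 2 0 9 1 7 5]
After op 5 (out_shuffle): [8 0 6 9 4 1 3 7 2 5]
After op 6 (reverse): [5 2 7 3 1 4 9 6 0 8]
Position 2: card 7.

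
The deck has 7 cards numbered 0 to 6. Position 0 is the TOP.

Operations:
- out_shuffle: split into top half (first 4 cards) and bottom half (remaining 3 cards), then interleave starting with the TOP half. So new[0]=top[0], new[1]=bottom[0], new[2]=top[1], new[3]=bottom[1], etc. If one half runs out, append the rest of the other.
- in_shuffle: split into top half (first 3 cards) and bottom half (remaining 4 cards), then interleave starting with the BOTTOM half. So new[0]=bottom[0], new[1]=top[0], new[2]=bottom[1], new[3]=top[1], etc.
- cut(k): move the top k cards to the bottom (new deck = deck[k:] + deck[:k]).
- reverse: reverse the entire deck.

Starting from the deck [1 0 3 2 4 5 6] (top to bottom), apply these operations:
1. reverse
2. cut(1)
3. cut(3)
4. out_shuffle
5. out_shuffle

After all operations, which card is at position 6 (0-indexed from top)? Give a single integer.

Answer: 4

Derivation:
After op 1 (reverse): [6 5 4 2 3 0 1]
After op 2 (cut(1)): [5 4 2 3 0 1 6]
After op 3 (cut(3)): [3 0 1 6 5 4 2]
After op 4 (out_shuffle): [3 5 0 4 1 2 6]
After op 5 (out_shuffle): [3 1 5 2 0 6 4]
Position 6: card 4.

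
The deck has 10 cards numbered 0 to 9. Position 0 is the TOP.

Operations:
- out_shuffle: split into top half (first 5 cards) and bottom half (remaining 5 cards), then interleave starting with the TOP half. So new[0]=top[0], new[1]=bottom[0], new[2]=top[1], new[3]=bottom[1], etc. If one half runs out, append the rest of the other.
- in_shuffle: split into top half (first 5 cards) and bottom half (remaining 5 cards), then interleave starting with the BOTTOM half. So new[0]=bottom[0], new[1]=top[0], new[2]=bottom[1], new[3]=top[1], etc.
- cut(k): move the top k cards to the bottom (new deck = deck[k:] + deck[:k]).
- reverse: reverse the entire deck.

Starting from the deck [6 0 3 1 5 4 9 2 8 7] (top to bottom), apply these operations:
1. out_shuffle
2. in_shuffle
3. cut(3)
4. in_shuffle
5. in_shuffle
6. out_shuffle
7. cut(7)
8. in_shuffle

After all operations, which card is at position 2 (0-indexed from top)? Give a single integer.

After op 1 (out_shuffle): [6 4 0 9 3 2 1 8 5 7]
After op 2 (in_shuffle): [2 6 1 4 8 0 5 9 7 3]
After op 3 (cut(3)): [4 8 0 5 9 7 3 2 6 1]
After op 4 (in_shuffle): [7 4 3 8 2 0 6 5 1 9]
After op 5 (in_shuffle): [0 7 6 4 5 3 1 8 9 2]
After op 6 (out_shuffle): [0 3 7 1 6 8 4 9 5 2]
After op 7 (cut(7)): [9 5 2 0 3 7 1 6 8 4]
After op 8 (in_shuffle): [7 9 1 5 6 2 8 0 4 3]
Position 2: card 1.

Answer: 1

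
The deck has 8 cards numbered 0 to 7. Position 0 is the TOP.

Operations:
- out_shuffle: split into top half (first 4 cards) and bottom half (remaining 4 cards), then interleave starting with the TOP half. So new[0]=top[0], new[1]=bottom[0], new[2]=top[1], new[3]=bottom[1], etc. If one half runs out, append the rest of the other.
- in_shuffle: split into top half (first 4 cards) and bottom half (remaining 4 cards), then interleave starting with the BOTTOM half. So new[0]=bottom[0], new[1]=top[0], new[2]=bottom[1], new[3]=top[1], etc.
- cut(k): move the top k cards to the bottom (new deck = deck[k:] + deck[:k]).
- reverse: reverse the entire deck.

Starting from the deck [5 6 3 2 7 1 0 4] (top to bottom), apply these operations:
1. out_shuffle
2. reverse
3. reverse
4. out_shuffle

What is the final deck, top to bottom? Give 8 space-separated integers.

Answer: 5 3 7 0 6 2 1 4

Derivation:
After op 1 (out_shuffle): [5 7 6 1 3 0 2 4]
After op 2 (reverse): [4 2 0 3 1 6 7 5]
After op 3 (reverse): [5 7 6 1 3 0 2 4]
After op 4 (out_shuffle): [5 3 7 0 6 2 1 4]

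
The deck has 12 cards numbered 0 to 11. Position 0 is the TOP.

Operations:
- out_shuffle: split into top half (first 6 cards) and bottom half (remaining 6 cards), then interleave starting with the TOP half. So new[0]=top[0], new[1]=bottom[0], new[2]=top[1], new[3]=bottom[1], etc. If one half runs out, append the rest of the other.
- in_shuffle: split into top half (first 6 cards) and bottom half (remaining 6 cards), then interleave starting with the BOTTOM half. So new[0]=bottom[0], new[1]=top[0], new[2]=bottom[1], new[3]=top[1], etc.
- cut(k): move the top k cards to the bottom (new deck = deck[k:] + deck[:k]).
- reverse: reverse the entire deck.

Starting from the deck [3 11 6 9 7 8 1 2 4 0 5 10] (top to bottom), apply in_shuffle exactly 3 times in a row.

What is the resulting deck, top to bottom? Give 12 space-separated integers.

After op 1 (in_shuffle): [1 3 2 11 4 6 0 9 5 7 10 8]
After op 2 (in_shuffle): [0 1 9 3 5 2 7 11 10 4 8 6]
After op 3 (in_shuffle): [7 0 11 1 10 9 4 3 8 5 6 2]

Answer: 7 0 11 1 10 9 4 3 8 5 6 2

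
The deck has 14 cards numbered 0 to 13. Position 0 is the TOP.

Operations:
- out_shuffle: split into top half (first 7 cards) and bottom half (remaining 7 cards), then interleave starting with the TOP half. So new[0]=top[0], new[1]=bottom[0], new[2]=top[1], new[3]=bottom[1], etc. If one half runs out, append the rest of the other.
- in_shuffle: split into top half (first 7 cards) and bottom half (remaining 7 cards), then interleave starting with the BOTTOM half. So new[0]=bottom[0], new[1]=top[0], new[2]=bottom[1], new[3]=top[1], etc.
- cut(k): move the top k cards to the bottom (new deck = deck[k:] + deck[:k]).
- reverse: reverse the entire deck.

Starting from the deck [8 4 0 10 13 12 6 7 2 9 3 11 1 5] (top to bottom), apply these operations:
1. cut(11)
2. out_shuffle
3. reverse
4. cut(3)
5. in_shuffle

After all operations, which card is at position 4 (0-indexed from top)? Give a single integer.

Answer: 13

Derivation:
After op 1 (cut(11)): [11 1 5 8 4 0 10 13 12 6 7 2 9 3]
After op 2 (out_shuffle): [11 13 1 12 5 6 8 7 4 2 0 9 10 3]
After op 3 (reverse): [3 10 9 0 2 4 7 8 6 5 12 1 13 11]
After op 4 (cut(3)): [0 2 4 7 8 6 5 12 1 13 11 3 10 9]
After op 5 (in_shuffle): [12 0 1 2 13 4 11 7 3 8 10 6 9 5]
Position 4: card 13.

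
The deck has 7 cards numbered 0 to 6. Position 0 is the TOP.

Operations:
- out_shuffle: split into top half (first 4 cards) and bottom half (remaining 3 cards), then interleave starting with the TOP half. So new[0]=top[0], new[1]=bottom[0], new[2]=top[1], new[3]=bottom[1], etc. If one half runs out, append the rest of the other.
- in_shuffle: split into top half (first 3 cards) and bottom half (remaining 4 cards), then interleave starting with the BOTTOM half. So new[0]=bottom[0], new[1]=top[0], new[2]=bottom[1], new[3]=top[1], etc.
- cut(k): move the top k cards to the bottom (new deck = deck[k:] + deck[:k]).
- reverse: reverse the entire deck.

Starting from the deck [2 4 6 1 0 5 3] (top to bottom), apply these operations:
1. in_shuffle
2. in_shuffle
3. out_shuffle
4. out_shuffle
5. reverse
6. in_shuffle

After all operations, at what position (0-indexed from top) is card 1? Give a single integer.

After op 1 (in_shuffle): [1 2 0 4 5 6 3]
After op 2 (in_shuffle): [4 1 5 2 6 0 3]
After op 3 (out_shuffle): [4 6 1 0 5 3 2]
After op 4 (out_shuffle): [4 5 6 3 1 2 0]
After op 5 (reverse): [0 2 1 3 6 5 4]
After op 6 (in_shuffle): [3 0 6 2 5 1 4]
Card 1 is at position 5.

Answer: 5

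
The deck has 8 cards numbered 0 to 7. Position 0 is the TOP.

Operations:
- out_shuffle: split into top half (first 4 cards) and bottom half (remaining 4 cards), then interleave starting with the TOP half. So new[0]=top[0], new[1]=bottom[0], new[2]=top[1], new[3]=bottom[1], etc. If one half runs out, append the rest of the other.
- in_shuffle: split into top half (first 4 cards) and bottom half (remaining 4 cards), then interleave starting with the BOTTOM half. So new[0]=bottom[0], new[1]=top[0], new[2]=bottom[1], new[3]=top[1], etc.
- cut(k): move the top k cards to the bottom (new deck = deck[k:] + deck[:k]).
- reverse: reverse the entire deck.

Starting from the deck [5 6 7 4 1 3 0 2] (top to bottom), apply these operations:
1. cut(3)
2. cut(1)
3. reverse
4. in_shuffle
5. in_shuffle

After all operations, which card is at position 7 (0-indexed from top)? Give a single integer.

Answer: 7

Derivation:
After op 1 (cut(3)): [4 1 3 0 2 5 6 7]
After op 2 (cut(1)): [1 3 0 2 5 6 7 4]
After op 3 (reverse): [4 7 6 5 2 0 3 1]
After op 4 (in_shuffle): [2 4 0 7 3 6 1 5]
After op 5 (in_shuffle): [3 2 6 4 1 0 5 7]
Position 7: card 7.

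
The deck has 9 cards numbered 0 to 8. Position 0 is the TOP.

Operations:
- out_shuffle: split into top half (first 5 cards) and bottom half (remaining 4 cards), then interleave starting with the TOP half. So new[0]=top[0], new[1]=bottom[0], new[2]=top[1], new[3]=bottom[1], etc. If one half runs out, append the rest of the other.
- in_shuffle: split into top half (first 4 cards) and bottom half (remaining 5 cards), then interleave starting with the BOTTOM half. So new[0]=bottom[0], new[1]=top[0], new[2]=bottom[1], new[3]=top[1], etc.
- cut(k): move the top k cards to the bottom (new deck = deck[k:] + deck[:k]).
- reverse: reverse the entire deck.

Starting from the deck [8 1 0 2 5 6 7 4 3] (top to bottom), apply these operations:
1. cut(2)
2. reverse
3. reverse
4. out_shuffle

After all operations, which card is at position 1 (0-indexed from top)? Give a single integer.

Answer: 4

Derivation:
After op 1 (cut(2)): [0 2 5 6 7 4 3 8 1]
After op 2 (reverse): [1 8 3 4 7 6 5 2 0]
After op 3 (reverse): [0 2 5 6 7 4 3 8 1]
After op 4 (out_shuffle): [0 4 2 3 5 8 6 1 7]
Position 1: card 4.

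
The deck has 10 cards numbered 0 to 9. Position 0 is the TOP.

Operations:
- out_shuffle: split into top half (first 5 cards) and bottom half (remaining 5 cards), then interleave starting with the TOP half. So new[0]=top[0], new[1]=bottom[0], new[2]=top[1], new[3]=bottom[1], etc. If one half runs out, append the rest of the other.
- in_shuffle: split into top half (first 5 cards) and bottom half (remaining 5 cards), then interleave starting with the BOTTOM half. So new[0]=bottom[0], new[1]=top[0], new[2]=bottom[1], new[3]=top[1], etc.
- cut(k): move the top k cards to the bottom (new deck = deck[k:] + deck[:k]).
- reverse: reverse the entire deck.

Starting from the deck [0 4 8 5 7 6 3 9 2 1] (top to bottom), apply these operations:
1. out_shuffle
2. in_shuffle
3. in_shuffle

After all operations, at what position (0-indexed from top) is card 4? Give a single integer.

After op 1 (out_shuffle): [0 6 4 3 8 9 5 2 7 1]
After op 2 (in_shuffle): [9 0 5 6 2 4 7 3 1 8]
After op 3 (in_shuffle): [4 9 7 0 3 5 1 6 8 2]
Card 4 is at position 0.

Answer: 0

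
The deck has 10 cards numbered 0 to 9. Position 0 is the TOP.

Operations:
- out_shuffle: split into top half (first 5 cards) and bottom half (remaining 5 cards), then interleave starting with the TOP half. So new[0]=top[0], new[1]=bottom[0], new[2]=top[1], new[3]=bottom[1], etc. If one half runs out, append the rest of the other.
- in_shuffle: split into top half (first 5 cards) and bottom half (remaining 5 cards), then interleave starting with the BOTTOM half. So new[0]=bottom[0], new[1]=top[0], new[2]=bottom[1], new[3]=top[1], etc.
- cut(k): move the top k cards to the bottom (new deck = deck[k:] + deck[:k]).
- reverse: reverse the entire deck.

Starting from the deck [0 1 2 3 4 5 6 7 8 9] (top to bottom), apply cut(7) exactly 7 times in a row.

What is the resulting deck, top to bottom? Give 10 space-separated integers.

Answer: 9 0 1 2 3 4 5 6 7 8

Derivation:
After op 1 (cut(7)): [7 8 9 0 1 2 3 4 5 6]
After op 2 (cut(7)): [4 5 6 7 8 9 0 1 2 3]
After op 3 (cut(7)): [1 2 3 4 5 6 7 8 9 0]
After op 4 (cut(7)): [8 9 0 1 2 3 4 5 6 7]
After op 5 (cut(7)): [5 6 7 8 9 0 1 2 3 4]
After op 6 (cut(7)): [2 3 4 5 6 7 8 9 0 1]
After op 7 (cut(7)): [9 0 1 2 3 4 5 6 7 8]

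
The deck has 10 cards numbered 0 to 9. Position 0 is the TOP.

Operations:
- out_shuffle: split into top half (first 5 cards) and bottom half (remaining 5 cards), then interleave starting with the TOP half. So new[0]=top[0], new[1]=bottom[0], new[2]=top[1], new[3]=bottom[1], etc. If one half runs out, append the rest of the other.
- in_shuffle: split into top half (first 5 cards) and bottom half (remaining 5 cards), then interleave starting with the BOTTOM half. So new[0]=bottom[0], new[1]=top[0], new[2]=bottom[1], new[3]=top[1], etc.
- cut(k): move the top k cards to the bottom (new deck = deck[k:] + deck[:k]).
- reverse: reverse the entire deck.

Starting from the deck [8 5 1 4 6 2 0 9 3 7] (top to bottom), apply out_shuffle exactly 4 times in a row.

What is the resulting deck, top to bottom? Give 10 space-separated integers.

After op 1 (out_shuffle): [8 2 5 0 1 9 4 3 6 7]
After op 2 (out_shuffle): [8 9 2 4 5 3 0 6 1 7]
After op 3 (out_shuffle): [8 3 9 0 2 6 4 1 5 7]
After op 4 (out_shuffle): [8 6 3 4 9 1 0 5 2 7]

Answer: 8 6 3 4 9 1 0 5 2 7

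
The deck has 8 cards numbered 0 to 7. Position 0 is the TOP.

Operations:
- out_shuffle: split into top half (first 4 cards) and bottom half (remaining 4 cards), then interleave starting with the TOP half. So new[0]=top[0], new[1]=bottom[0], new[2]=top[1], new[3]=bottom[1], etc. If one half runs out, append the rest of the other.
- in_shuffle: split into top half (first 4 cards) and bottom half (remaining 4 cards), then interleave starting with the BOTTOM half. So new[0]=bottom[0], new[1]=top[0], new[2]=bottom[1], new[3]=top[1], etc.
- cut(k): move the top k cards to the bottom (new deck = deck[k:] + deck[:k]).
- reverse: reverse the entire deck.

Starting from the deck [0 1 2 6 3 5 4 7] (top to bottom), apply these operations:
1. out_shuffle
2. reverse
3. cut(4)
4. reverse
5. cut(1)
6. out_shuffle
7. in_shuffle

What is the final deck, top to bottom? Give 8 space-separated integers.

After op 1 (out_shuffle): [0 3 1 5 2 4 6 7]
After op 2 (reverse): [7 6 4 2 5 1 3 0]
After op 3 (cut(4)): [5 1 3 0 7 6 4 2]
After op 4 (reverse): [2 4 6 7 0 3 1 5]
After op 5 (cut(1)): [4 6 7 0 3 1 5 2]
After op 6 (out_shuffle): [4 3 6 1 7 5 0 2]
After op 7 (in_shuffle): [7 4 5 3 0 6 2 1]

Answer: 7 4 5 3 0 6 2 1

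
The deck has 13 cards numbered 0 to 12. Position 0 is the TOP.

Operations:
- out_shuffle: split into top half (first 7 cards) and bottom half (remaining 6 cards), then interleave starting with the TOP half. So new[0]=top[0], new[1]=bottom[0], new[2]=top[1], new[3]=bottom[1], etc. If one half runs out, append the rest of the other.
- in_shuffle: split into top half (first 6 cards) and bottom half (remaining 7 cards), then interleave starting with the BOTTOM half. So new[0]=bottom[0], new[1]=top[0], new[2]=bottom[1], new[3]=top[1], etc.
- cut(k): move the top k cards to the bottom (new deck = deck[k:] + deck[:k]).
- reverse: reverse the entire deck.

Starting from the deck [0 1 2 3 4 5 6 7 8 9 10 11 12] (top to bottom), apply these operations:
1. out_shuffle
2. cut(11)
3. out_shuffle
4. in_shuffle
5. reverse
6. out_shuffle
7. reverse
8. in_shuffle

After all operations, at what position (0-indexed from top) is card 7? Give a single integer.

Answer: 3

Derivation:
After op 1 (out_shuffle): [0 7 1 8 2 9 3 10 4 11 5 12 6]
After op 2 (cut(11)): [12 6 0 7 1 8 2 9 3 10 4 11 5]
After op 3 (out_shuffle): [12 9 6 3 0 10 7 4 1 11 8 5 2]
After op 4 (in_shuffle): [7 12 4 9 1 6 11 3 8 0 5 10 2]
After op 5 (reverse): [2 10 5 0 8 3 11 6 1 9 4 12 7]
After op 6 (out_shuffle): [2 6 10 1 5 9 0 4 8 12 3 7 11]
After op 7 (reverse): [11 7 3 12 8 4 0 9 5 1 10 6 2]
After op 8 (in_shuffle): [0 11 9 7 5 3 1 12 10 8 6 4 2]
Card 7 is at position 3.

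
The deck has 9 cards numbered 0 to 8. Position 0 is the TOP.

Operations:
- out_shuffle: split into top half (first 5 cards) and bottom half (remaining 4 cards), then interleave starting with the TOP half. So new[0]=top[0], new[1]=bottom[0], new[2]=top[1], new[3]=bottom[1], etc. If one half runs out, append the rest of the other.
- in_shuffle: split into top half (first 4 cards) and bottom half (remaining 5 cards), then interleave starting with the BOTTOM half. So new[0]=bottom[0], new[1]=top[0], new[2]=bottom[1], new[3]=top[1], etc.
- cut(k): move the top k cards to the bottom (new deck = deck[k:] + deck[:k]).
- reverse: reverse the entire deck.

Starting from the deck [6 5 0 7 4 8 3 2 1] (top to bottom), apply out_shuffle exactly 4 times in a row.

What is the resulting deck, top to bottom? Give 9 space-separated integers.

Answer: 6 4 1 7 2 0 3 5 8

Derivation:
After op 1 (out_shuffle): [6 8 5 3 0 2 7 1 4]
After op 2 (out_shuffle): [6 2 8 7 5 1 3 4 0]
After op 3 (out_shuffle): [6 1 2 3 8 4 7 0 5]
After op 4 (out_shuffle): [6 4 1 7 2 0 3 5 8]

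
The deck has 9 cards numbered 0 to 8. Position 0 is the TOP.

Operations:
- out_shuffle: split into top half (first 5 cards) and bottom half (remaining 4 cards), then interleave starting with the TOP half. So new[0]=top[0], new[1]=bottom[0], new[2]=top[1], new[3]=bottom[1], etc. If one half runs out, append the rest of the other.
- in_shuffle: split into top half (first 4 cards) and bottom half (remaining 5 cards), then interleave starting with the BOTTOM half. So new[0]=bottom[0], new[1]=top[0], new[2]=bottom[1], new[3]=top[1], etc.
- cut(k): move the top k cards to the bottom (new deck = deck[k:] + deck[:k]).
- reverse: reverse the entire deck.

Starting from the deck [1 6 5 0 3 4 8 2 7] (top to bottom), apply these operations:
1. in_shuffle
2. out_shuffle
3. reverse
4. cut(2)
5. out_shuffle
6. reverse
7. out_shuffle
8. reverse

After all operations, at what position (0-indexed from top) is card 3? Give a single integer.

Answer: 7

Derivation:
After op 1 (in_shuffle): [3 1 4 6 8 5 2 0 7]
After op 2 (out_shuffle): [3 5 1 2 4 0 6 7 8]
After op 3 (reverse): [8 7 6 0 4 2 1 5 3]
After op 4 (cut(2)): [6 0 4 2 1 5 3 8 7]
After op 5 (out_shuffle): [6 5 0 3 4 8 2 7 1]
After op 6 (reverse): [1 7 2 8 4 3 0 5 6]
After op 7 (out_shuffle): [1 3 7 0 2 5 8 6 4]
After op 8 (reverse): [4 6 8 5 2 0 7 3 1]
Card 3 is at position 7.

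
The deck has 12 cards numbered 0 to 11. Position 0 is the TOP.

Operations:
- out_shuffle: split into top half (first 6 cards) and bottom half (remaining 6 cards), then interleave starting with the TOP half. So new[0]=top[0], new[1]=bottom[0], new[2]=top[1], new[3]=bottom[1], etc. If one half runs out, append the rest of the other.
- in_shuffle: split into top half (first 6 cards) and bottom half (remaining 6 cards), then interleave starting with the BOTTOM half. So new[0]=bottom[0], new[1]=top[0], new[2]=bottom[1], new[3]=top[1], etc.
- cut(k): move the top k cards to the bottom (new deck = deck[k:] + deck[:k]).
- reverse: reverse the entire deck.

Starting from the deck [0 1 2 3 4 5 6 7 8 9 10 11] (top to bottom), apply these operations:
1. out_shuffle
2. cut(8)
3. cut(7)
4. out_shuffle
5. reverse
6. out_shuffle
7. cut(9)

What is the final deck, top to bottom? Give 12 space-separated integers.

After op 1 (out_shuffle): [0 6 1 7 2 8 3 9 4 10 5 11]
After op 2 (cut(8)): [4 10 5 11 0 6 1 7 2 8 3 9]
After op 3 (cut(7)): [7 2 8 3 9 4 10 5 11 0 6 1]
After op 4 (out_shuffle): [7 10 2 5 8 11 3 0 9 6 4 1]
After op 5 (reverse): [1 4 6 9 0 3 11 8 5 2 10 7]
After op 6 (out_shuffle): [1 11 4 8 6 5 9 2 0 10 3 7]
After op 7 (cut(9)): [10 3 7 1 11 4 8 6 5 9 2 0]

Answer: 10 3 7 1 11 4 8 6 5 9 2 0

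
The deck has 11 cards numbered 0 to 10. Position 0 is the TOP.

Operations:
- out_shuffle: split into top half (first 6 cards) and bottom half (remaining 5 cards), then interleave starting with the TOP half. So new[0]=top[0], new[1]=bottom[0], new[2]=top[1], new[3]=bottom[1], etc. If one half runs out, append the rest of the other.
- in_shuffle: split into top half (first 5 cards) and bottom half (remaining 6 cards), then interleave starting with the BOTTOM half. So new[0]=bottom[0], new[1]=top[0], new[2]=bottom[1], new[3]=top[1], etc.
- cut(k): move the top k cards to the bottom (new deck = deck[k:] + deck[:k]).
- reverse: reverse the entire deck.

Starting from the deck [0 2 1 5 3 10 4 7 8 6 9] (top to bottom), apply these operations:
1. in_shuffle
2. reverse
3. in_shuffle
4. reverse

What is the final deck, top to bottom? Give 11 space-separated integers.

After op 1 (in_shuffle): [10 0 4 2 7 1 8 5 6 3 9]
After op 2 (reverse): [9 3 6 5 8 1 7 2 4 0 10]
After op 3 (in_shuffle): [1 9 7 3 2 6 4 5 0 8 10]
After op 4 (reverse): [10 8 0 5 4 6 2 3 7 9 1]

Answer: 10 8 0 5 4 6 2 3 7 9 1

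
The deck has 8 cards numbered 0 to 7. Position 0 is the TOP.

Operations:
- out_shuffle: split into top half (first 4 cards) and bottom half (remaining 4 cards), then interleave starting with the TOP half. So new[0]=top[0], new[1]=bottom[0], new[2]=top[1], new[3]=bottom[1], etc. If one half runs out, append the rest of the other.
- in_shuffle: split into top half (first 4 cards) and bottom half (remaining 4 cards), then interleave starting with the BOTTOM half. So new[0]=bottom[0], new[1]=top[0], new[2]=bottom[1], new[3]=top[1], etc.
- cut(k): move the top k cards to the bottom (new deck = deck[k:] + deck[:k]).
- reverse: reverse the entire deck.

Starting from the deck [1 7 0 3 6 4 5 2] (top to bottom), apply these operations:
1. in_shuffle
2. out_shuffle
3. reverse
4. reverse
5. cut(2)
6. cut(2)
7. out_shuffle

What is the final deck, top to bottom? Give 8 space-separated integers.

After op 1 (in_shuffle): [6 1 4 7 5 0 2 3]
After op 2 (out_shuffle): [6 5 1 0 4 2 7 3]
After op 3 (reverse): [3 7 2 4 0 1 5 6]
After op 4 (reverse): [6 5 1 0 4 2 7 3]
After op 5 (cut(2)): [1 0 4 2 7 3 6 5]
After op 6 (cut(2)): [4 2 7 3 6 5 1 0]
After op 7 (out_shuffle): [4 6 2 5 7 1 3 0]

Answer: 4 6 2 5 7 1 3 0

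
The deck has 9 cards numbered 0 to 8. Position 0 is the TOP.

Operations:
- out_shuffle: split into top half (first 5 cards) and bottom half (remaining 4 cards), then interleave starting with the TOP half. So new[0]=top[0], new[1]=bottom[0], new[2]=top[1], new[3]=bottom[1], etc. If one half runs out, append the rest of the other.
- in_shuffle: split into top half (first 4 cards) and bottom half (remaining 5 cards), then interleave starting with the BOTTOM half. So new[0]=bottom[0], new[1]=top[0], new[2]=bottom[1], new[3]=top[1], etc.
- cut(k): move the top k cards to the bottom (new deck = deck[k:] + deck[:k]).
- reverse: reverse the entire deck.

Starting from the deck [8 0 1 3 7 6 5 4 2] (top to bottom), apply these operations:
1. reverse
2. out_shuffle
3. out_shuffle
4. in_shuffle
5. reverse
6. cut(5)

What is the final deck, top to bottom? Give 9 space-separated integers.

Answer: 0 8 2 4 5 6 7 3 1

Derivation:
After op 1 (reverse): [2 4 5 6 7 3 1 0 8]
After op 2 (out_shuffle): [2 3 4 1 5 0 6 8 7]
After op 3 (out_shuffle): [2 0 3 6 4 8 1 7 5]
After op 4 (in_shuffle): [4 2 8 0 1 3 7 6 5]
After op 5 (reverse): [5 6 7 3 1 0 8 2 4]
After op 6 (cut(5)): [0 8 2 4 5 6 7 3 1]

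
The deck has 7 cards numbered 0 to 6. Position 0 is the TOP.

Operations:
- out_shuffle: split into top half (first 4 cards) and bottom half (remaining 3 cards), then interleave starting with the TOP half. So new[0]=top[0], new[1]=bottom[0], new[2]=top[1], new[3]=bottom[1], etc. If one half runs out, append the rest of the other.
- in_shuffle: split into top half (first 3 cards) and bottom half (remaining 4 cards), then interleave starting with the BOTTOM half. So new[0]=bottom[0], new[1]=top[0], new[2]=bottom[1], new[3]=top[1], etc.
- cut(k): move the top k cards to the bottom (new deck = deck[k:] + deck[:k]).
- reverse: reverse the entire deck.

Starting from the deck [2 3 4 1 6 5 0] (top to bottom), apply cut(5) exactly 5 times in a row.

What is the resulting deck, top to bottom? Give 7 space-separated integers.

After op 1 (cut(5)): [5 0 2 3 4 1 6]
After op 2 (cut(5)): [1 6 5 0 2 3 4]
After op 3 (cut(5)): [3 4 1 6 5 0 2]
After op 4 (cut(5)): [0 2 3 4 1 6 5]
After op 5 (cut(5)): [6 5 0 2 3 4 1]

Answer: 6 5 0 2 3 4 1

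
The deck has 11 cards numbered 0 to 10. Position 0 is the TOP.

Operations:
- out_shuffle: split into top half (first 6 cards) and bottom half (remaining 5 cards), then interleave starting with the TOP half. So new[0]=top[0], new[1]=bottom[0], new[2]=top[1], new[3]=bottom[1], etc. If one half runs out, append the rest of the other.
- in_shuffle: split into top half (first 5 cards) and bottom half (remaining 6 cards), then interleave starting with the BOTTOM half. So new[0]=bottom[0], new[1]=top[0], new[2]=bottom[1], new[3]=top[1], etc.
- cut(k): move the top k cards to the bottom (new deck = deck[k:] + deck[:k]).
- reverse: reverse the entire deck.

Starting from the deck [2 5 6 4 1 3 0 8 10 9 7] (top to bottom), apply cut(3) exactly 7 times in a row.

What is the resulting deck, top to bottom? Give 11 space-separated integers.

After op 1 (cut(3)): [4 1 3 0 8 10 9 7 2 5 6]
After op 2 (cut(3)): [0 8 10 9 7 2 5 6 4 1 3]
After op 3 (cut(3)): [9 7 2 5 6 4 1 3 0 8 10]
After op 4 (cut(3)): [5 6 4 1 3 0 8 10 9 7 2]
After op 5 (cut(3)): [1 3 0 8 10 9 7 2 5 6 4]
After op 6 (cut(3)): [8 10 9 7 2 5 6 4 1 3 0]
After op 7 (cut(3)): [7 2 5 6 4 1 3 0 8 10 9]

Answer: 7 2 5 6 4 1 3 0 8 10 9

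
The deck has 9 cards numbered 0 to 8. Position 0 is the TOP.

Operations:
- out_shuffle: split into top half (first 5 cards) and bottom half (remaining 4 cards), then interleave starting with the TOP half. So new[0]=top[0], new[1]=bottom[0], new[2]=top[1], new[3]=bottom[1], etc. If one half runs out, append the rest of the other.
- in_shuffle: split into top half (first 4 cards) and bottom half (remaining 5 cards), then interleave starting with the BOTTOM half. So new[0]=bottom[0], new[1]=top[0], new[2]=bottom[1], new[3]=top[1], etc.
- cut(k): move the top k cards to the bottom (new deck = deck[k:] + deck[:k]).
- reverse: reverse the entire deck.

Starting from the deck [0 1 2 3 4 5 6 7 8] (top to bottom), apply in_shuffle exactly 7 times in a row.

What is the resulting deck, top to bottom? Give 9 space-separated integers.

After op 1 (in_shuffle): [4 0 5 1 6 2 7 3 8]
After op 2 (in_shuffle): [6 4 2 0 7 5 3 1 8]
After op 3 (in_shuffle): [7 6 5 4 3 2 1 0 8]
After op 4 (in_shuffle): [3 7 2 6 1 5 0 4 8]
After op 5 (in_shuffle): [1 3 5 7 0 2 4 6 8]
After op 6 (in_shuffle): [0 1 2 3 4 5 6 7 8]
After op 7 (in_shuffle): [4 0 5 1 6 2 7 3 8]

Answer: 4 0 5 1 6 2 7 3 8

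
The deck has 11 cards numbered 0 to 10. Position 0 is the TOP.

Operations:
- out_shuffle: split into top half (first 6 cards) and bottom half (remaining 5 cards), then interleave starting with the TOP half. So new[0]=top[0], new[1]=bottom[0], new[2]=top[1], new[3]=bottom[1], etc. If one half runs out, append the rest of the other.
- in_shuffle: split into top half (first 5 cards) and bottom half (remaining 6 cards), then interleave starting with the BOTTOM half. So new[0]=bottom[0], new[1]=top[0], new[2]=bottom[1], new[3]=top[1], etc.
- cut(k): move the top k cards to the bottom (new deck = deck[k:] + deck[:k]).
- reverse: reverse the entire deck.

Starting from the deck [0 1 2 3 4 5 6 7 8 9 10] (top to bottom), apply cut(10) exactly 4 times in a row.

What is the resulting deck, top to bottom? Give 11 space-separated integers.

After op 1 (cut(10)): [10 0 1 2 3 4 5 6 7 8 9]
After op 2 (cut(10)): [9 10 0 1 2 3 4 5 6 7 8]
After op 3 (cut(10)): [8 9 10 0 1 2 3 4 5 6 7]
After op 4 (cut(10)): [7 8 9 10 0 1 2 3 4 5 6]

Answer: 7 8 9 10 0 1 2 3 4 5 6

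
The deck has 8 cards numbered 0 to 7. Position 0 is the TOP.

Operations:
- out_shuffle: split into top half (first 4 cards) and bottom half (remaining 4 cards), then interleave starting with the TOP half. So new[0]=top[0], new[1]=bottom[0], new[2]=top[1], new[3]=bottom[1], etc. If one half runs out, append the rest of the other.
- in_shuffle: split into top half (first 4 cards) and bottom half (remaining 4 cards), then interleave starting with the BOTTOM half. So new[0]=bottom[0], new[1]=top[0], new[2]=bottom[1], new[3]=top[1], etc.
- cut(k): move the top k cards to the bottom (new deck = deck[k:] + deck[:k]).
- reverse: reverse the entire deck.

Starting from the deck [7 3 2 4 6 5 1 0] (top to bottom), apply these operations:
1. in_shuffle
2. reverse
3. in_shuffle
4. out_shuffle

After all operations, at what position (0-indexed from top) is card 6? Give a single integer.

After op 1 (in_shuffle): [6 7 5 3 1 2 0 4]
After op 2 (reverse): [4 0 2 1 3 5 7 6]
After op 3 (in_shuffle): [3 4 5 0 7 2 6 1]
After op 4 (out_shuffle): [3 7 4 2 5 6 0 1]
Card 6 is at position 5.

Answer: 5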